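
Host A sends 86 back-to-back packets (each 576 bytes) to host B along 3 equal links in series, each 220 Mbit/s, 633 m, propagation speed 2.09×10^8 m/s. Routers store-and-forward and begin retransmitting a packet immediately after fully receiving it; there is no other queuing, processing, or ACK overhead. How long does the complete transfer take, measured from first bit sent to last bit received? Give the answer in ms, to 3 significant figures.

Per-hop transmission t_tx = L/R = 4608/220000000 = 0.0209455 ms.
Per-hop propagation t_prop = 633/209000000 = 0.00302871 ms.
Pipeline fill: first packet needs 3·t_tx to clear all hops; remaining 85 packets each add one t_tx.
Total = (3+86-1)·t_tx + 3·t_prop = 88·0.0209455 + 3·0.00302871 = 1.85 ms.

1.85 ms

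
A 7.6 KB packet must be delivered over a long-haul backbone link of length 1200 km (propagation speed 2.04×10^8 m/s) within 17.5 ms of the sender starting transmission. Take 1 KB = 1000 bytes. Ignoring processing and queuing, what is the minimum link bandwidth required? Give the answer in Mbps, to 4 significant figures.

L = 60800 bits.
Propagation delay = 1200000 / 204000000 = 5.88235 ms.
Transmission budget = 17.5 − 5.88235 = 11.6176 ms.
R ≥ L / t_tx = 60800 bits / 0.0116176 s = 5.233 Mbps.

5.233 Mbps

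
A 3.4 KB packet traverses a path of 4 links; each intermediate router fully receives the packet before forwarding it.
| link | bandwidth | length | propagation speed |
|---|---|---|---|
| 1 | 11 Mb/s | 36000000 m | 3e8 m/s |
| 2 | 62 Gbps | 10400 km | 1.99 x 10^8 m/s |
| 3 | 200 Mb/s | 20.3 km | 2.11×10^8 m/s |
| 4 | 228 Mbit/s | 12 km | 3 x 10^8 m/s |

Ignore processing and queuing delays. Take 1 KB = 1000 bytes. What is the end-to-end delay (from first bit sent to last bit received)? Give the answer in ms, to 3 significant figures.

L = 27200 bits.
Transmission delays (L/R per hop): 2.47273, 0.00043871, 0.136, 0.119298 ms; sum = 2.72846 ms.
Propagation delays (d/s per hop): 120, 52.2613, 0.0962085, 0.04 ms; sum = 172.398 ms.
End-to-end = 175 ms.

175 ms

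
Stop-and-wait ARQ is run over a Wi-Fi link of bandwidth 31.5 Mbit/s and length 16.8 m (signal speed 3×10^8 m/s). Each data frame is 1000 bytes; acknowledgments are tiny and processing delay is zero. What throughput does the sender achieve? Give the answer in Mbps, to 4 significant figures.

31.49 Mbps

t_tx = L/R = 8000/31500000 = 0.000253968 s.
t_prop = 16.8/300000000 = 5.6e-08 s; RTT = 1.12e-07 s.
Cycle = t_tx + RTT = 0.00025408 s.
Throughput = L / cycle = 8000 / 0.00025408 = 31.49 Mbps.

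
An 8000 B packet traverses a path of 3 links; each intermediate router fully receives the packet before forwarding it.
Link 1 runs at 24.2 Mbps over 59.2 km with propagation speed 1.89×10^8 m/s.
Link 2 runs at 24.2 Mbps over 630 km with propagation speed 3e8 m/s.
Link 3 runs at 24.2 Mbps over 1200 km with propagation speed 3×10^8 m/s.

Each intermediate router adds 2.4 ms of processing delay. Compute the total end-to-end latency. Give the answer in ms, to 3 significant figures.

19.1 ms

L = 8000 × 8 = 64000 bits.
Transmission delay per hop = L/R = 64000/24200000 = 2.64463 ms; 3 hops → 7.93388 ms.
Propagation delays (d/s per hop): 0.313228, 2.1, 4 ms; sum = 6.41323 ms.
Processing at 2 router(s): 2 × 2.4 ms = 4.8 ms.
End-to-end = 19.1 ms.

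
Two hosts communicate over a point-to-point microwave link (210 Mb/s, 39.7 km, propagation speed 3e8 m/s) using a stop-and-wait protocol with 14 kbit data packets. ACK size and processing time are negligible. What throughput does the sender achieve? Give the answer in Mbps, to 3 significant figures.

t_tx = L/R = 14000/210000000 = 6.66667e-05 s.
t_prop = 39700/300000000 = 0.000132333 s; RTT = 0.000264667 s.
Cycle = t_tx + RTT = 0.000331333 s.
Throughput = L / cycle = 14000 / 0.000331333 = 42.3 Mbps.

42.3 Mbps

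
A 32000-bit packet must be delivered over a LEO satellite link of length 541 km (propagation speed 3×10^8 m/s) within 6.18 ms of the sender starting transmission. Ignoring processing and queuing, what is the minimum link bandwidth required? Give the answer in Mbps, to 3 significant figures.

7.31 Mbps

Propagation delay = 541000 / 300000000 = 1.80333 ms.
Transmission budget = 6.18 − 1.80333 = 4.37667 ms.
R ≥ L / t_tx = 32000 bits / 0.00437667 s = 7.31 Mbps.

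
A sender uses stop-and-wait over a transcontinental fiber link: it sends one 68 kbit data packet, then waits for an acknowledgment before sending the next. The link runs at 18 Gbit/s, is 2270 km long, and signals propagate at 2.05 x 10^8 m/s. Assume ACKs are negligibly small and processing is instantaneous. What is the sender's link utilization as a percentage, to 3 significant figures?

t_tx = L/R = 68000/18000000000 = 3.77778e-06 s.
t_prop = 2270000/2.05e+08 = 0.0110732 s; RTT = 0.0221463 s.
Cycle = t_tx + RTT = 0.0221501 s.
Utilization = t_tx / cycle = 3.77778e-06/0.0221501 = 0.0171 %.

0.0171 %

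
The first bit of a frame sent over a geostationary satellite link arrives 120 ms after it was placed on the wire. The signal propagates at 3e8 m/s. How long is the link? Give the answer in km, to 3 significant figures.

d = s × t_prop = 300000000 × 0.12 = 36000 km.

36000 km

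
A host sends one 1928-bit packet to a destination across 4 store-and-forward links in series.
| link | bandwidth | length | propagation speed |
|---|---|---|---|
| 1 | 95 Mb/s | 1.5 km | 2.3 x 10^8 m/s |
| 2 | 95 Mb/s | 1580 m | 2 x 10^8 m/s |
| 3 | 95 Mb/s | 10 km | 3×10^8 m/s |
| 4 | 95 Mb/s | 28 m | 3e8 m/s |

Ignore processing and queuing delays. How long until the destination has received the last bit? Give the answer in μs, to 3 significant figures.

129 μs

Transmission delay per hop = L/R = 1928/95000000 = 20.2947 μs; 4 hops → 81.1789 μs.
Propagation delays (d/s per hop): 6.52174, 7.9, 33.3333, 0.0933333 μs; sum = 47.8484 μs.
End-to-end = 129 μs.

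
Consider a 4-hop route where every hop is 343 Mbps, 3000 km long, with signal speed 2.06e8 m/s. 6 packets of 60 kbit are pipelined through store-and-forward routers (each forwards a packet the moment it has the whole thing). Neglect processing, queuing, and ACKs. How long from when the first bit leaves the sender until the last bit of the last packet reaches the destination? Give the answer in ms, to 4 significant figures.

59.83 ms

Per-hop transmission t_tx = L/R = 60000/343000000 = 0.174927 ms.
Per-hop propagation t_prop = 3000000/206000000 = 14.5631 ms.
Pipeline fill: first packet needs 4·t_tx to clear all hops; remaining 5 packets each add one t_tx.
Total = (4+6-1)·t_tx + 4·t_prop = 9·0.174927 + 4·14.5631 = 59.83 ms.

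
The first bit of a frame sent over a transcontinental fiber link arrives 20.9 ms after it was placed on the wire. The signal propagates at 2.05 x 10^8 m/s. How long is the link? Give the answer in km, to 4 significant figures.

4285 km

d = s × t_prop = 2.05e+08 × 0.0209 = 4285 km.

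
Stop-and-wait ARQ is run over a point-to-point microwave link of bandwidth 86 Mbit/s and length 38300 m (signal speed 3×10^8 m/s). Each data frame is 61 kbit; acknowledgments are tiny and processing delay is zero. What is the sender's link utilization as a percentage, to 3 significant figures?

73.5 %

t_tx = L/R = 61000/86000000 = 0.000709302 s.
t_prop = 38300/300000000 = 0.000127667 s; RTT = 0.000255333 s.
Cycle = t_tx + RTT = 0.000964636 s.
Utilization = t_tx / cycle = 0.000709302/0.000964636 = 73.5 %.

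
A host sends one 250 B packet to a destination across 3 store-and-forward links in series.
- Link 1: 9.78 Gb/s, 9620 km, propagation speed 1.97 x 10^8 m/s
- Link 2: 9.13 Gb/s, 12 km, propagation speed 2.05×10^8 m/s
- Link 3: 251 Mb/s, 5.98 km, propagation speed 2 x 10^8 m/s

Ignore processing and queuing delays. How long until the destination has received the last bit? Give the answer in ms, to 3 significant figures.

L = 250 × 8 = 2000 bits.
Transmission delays (L/R per hop): 0.000204499, 0.000219058, 0.00796813 ms; sum = 0.00839168 ms.
Propagation delays (d/s per hop): 48.8325, 0.0585366, 0.0299 ms; sum = 48.9209 ms.
End-to-end = 48.9 ms.

48.9 ms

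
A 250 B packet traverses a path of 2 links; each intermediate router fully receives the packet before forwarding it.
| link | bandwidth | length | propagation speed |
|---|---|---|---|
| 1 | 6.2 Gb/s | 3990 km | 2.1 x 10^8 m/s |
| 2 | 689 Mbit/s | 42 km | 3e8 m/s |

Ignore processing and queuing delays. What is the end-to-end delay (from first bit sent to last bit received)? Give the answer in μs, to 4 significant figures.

19140 μs

L = 250 × 8 = 2000 bits.
Transmission delays (L/R per hop): 0.322581, 2.90276 μs; sum = 3.22534 μs.
Propagation delays (d/s per hop): 19000, 140 μs; sum = 19140 μs.
End-to-end = 19140 μs.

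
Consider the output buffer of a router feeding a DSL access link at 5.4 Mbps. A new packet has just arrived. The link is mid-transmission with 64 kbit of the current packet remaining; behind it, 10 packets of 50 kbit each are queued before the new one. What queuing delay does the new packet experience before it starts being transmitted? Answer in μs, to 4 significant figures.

Each queued packet: L/R = 50000/5400000 = 9259.26 μs.
10 queued → 92592.6 μs.
Plus remaining 64000 bits of current packet: 11851.9 μs.
Queuing delay = 104400 μs.

104400 μs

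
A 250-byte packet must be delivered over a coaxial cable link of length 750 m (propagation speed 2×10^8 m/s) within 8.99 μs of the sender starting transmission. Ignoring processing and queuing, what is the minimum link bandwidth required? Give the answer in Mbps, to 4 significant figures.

381.7 Mbps

L = 2000 bits.
Propagation delay = 750 / 200000000 = 3.75 μs.
Transmission budget = 8.99 − 3.75 = 5.24 μs.
R ≥ L / t_tx = 2000 bits / 5.24e-06 s = 381.7 Mbps.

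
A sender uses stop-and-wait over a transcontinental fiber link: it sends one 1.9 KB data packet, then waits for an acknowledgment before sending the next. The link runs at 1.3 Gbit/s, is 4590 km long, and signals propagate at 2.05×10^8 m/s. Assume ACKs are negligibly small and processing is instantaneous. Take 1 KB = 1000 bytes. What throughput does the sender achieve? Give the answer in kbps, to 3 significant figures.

339 kbps

t_tx = L/R = 15200/1300000000 = 1.16923e-05 s.
t_prop = 4590000/2.05e+08 = 0.0223902 s; RTT = 0.0447805 s.
Cycle = t_tx + RTT = 0.0447922 s.
Throughput = L / cycle = 15200 / 0.0447922 = 339 kbps.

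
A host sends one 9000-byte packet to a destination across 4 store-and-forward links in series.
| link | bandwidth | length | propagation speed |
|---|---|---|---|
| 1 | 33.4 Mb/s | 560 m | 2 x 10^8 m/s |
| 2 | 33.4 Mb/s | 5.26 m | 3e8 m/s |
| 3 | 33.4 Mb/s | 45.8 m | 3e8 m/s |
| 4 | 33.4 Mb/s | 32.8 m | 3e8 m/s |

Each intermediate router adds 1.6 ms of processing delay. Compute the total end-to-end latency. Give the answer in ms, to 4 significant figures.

L = 9000 × 8 = 72000 bits.
Transmission delay per hop = L/R = 72000/33400000 = 2.15569 ms; 4 hops → 8.62275 ms.
Propagation delays (d/s per hop): 0.0028, 1.75333e-05, 0.000152667, 0.000109333 ms; sum = 0.00307953 ms.
Processing at 3 router(s): 3 × 1.6 ms = 4.8 ms.
End-to-end = 13.43 ms.

13.43 ms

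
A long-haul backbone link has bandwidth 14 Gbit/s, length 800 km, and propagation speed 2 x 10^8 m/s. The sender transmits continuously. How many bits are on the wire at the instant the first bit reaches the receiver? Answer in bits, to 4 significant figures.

Propagation delay = 800000 / 200000000 = 0.004 s.
BDP = R × t_prop = 14000000000 × 0.004 = 56000000 bits.

56000000 bits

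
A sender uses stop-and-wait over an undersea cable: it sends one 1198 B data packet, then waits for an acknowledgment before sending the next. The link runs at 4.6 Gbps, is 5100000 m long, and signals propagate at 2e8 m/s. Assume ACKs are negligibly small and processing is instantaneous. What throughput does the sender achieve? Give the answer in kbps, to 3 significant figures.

188 kbps

t_tx = L/R = 9584/4600000000 = 2.08348e-06 s.
t_prop = 5100000/200000000 = 0.0255 s; RTT = 0.051 s.
Cycle = t_tx + RTT = 0.0510021 s.
Throughput = L / cycle = 9584 / 0.0510021 = 188 kbps.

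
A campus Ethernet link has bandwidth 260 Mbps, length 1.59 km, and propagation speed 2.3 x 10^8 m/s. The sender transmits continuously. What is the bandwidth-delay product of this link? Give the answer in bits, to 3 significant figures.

1800 bits

Propagation delay = 1590 / 2.3e+08 = 6.91304e-06 s.
BDP = R × t_prop = 260000000 × 6.91304e-06 = 1797.39 bits.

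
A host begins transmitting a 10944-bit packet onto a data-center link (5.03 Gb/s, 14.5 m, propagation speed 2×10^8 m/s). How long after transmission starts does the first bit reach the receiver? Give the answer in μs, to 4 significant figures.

0.07250 μs

First bit experiences only propagation delay: d/s = 14.5/200000000 = 0.07250 μs.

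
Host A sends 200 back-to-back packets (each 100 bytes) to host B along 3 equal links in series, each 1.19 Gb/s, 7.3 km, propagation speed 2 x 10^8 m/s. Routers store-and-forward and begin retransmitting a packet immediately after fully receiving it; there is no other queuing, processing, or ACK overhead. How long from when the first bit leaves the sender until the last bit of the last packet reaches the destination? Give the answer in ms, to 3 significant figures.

0.245 ms

Per-hop transmission t_tx = L/R = 800/1190000000 = 0.000672269 ms.
Per-hop propagation t_prop = 7300/200000000 = 0.0365 ms.
Pipeline fill: first packet needs 3·t_tx to clear all hops; remaining 199 packets each add one t_tx.
Total = (3+200-1)·t_tx + 3·t_prop = 202·0.000672269 + 3·0.0365 = 0.245 ms.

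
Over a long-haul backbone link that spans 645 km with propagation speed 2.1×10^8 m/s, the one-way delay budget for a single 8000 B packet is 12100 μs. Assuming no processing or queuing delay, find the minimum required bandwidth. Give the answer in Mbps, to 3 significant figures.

7.09 Mbps

L = 64000 bits.
Propagation delay = 645000 / 210000000 = 3071.43 μs.
Transmission budget = 12100 − 3071.43 = 9028.57 μs.
R ≥ L / t_tx = 64000 bits / 0.00902857 s = 7.09 Mbps.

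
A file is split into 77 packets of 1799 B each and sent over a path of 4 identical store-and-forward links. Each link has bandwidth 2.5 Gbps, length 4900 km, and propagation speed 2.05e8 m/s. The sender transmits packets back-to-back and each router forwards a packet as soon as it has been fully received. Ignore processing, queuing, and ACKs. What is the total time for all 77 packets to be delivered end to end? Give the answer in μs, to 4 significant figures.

Per-hop transmission t_tx = L/R = 14392/2500000000 = 5.7568 μs.
Per-hop propagation t_prop = 4900000/2.05e+08 = 23902.4 μs.
Pipeline fill: first packet needs 4·t_tx to clear all hops; remaining 76 packets each add one t_tx.
Total = (4+77-1)·t_tx + 4·t_prop = 80·5.7568 + 4·23902.4 = 96070 μs.

96070 μs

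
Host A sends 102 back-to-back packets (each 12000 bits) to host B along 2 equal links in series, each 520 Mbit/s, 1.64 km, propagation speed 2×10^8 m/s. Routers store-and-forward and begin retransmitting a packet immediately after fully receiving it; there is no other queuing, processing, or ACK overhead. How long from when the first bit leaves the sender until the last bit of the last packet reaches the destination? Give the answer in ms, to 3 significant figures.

Per-hop transmission t_tx = L/R = 12000/520000000 = 0.0230769 ms.
Per-hop propagation t_prop = 1640/200000000 = 0.0082 ms.
Pipeline fill: first packet needs 2·t_tx to clear all hops; remaining 101 packets each add one t_tx.
Total = (2+102-1)·t_tx + 2·t_prop = 103·0.0230769 + 2·0.0082 = 2.39 ms.

2.39 ms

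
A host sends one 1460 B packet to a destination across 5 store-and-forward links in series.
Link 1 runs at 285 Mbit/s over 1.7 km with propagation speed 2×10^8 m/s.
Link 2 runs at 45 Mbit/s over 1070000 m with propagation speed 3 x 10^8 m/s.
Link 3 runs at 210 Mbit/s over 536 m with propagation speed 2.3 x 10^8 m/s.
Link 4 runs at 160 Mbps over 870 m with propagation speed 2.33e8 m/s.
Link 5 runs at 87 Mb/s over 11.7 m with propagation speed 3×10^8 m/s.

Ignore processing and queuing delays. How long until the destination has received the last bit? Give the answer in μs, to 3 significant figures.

L = 1460 × 8 = 11680 bits.
Transmission delays (L/R per hop): 40.9825, 259.556, 55.619, 73, 134.253 μs; sum = 563.41 μs.
Propagation delays (d/s per hop): 8.5, 3566.67, 2.33043, 3.73391, 0.039 μs; sum = 3581.27 μs.
End-to-end = 4140 μs.

4140 μs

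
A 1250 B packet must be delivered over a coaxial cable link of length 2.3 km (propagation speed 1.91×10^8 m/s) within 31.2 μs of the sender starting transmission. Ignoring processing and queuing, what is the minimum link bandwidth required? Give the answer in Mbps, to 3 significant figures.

522 Mbps

L = 10000 bits.
Propagation delay = 2300 / 191000000 = 12.0419 μs.
Transmission budget = 31.2 − 12.0419 = 19.1581 μs.
R ≥ L / t_tx = 10000 bits / 1.91581e-05 s = 522 Mbps.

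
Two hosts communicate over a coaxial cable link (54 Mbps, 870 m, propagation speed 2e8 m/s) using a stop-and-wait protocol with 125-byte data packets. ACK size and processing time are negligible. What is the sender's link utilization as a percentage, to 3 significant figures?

t_tx = L/R = 1000/54000000 = 1.85185e-05 s.
t_prop = 870/200000000 = 4.35e-06 s; RTT = 8.7e-06 s.
Cycle = t_tx + RTT = 2.72185e-05 s.
Utilization = t_tx / cycle = 1.85185e-05/2.72185e-05 = 68.0 %.

68.0 %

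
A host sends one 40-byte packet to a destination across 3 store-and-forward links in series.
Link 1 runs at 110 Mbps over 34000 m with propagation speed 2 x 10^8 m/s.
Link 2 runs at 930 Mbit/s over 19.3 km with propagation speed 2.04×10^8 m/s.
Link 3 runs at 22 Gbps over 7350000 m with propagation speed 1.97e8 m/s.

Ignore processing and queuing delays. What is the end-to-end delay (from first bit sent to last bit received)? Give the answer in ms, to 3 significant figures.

L = 40 × 8 = 320 bits.
Transmission delays (L/R per hop): 0.00290909, 0.000344086, 1.45455e-05 ms; sum = 0.00326772 ms.
Propagation delays (d/s per hop): 0.17, 0.0946078, 37.3096 ms; sum = 37.5743 ms.
End-to-end = 37.6 ms.

37.6 ms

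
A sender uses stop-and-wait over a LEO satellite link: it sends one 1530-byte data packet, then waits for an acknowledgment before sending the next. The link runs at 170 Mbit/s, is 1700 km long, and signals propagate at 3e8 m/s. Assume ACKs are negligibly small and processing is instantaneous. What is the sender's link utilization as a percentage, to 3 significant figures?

0.631 %

t_tx = L/R = 12240/170000000 = 7.2e-05 s.
t_prop = 1700000/300000000 = 0.00566667 s; RTT = 0.0113333 s.
Cycle = t_tx + RTT = 0.0114053 s.
Utilization = t_tx / cycle = 7.2e-05/0.0114053 = 0.631 %.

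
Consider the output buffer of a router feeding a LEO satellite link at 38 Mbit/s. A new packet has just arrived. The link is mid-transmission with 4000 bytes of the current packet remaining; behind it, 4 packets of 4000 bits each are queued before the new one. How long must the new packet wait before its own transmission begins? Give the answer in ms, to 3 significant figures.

Each queued packet: L/R = 4000/38000000 = 0.105263 ms.
4 queued → 0.421053 ms.
Plus remaining 32000 bits of current packet: 0.842105 ms.
Queuing delay = 1.26 ms.

1.26 ms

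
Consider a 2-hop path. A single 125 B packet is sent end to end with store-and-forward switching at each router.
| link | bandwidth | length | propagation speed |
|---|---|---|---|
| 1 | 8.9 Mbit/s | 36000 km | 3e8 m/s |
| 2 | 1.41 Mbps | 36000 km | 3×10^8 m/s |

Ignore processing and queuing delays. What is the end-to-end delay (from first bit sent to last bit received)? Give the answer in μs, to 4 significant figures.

L = 125 × 8 = 1000 bits.
Transmission delays (L/R per hop): 112.36, 709.22 μs; sum = 821.579 μs.
Propagation delays (d/s per hop): 120000, 120000 μs; sum = 240000 μs.
End-to-end = 240800 μs.

240800 μs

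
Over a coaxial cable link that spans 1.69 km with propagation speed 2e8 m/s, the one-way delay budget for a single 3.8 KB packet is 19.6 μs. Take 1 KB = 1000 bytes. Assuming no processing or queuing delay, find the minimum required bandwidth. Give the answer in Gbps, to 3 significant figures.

L = 30400 bits.
Propagation delay = 1690 / 200000000 = 8.45 μs.
Transmission budget = 19.6 − 8.45 = 11.15 μs.
R ≥ L / t_tx = 30400 bits / 1.115e-05 s = 2.73 Gbps.

2.73 Gbps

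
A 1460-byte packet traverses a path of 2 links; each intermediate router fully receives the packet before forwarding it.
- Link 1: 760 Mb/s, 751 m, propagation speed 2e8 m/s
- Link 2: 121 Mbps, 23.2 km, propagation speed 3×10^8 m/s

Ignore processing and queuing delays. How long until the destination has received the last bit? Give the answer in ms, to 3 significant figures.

0.193 ms

L = 1460 × 8 = 11680 bits.
Transmission delays (L/R per hop): 0.0153684, 0.0965289 ms; sum = 0.111897 ms.
Propagation delays (d/s per hop): 0.003755, 0.0773333 ms; sum = 0.0810883 ms.
End-to-end = 0.193 ms.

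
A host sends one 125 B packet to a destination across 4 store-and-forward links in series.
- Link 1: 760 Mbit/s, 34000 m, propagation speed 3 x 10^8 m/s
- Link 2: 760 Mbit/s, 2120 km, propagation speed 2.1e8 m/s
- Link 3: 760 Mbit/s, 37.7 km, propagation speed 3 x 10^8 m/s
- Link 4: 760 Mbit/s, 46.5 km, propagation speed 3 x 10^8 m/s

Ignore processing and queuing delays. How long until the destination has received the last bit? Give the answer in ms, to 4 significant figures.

10.49 ms

L = 125 × 8 = 1000 bits.
Transmission delay per hop = L/R = 1000/760000000 = 0.00131579 ms; 4 hops → 0.00526316 ms.
Propagation delays (d/s per hop): 0.113333, 10.0952, 0.125667, 0.155 ms; sum = 10.4892 ms.
End-to-end = 10.49 ms.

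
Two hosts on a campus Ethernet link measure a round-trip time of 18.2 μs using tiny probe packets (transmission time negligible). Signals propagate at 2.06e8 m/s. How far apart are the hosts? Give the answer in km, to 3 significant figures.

1.87 km

One-way propagation = RTT/2 = 9.1 μs.
d = s × t = 206000000 × 9.1e-06 = 1.87 km.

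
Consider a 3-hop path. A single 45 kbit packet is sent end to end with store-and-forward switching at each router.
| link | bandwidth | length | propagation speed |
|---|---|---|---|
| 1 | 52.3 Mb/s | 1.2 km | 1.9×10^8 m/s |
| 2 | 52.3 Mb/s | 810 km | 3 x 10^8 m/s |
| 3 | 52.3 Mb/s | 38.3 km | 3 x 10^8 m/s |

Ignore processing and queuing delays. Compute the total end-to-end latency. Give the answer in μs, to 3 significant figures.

L = 45000 bits.
Transmission delay per hop = L/R = 45000/52300000 = 860.421 μs; 3 hops → 2581.26 μs.
Propagation delays (d/s per hop): 6.31579, 2700, 127.667 μs; sum = 2833.98 μs.
End-to-end = 5420 μs.

5420 μs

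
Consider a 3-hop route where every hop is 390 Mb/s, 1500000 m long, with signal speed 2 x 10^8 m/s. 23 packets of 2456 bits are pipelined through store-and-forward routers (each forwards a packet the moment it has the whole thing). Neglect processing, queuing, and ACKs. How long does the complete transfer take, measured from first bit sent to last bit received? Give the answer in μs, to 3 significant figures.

22700 μs

Per-hop transmission t_tx = L/R = 2456/390000000 = 6.29744 μs.
Per-hop propagation t_prop = 1500000/200000000 = 7500 μs.
Pipeline fill: first packet needs 3·t_tx to clear all hops; remaining 22 packets each add one t_tx.
Total = (3+23-1)·t_tx + 3·t_prop = 25·6.29744 + 3·7500 = 22700 μs.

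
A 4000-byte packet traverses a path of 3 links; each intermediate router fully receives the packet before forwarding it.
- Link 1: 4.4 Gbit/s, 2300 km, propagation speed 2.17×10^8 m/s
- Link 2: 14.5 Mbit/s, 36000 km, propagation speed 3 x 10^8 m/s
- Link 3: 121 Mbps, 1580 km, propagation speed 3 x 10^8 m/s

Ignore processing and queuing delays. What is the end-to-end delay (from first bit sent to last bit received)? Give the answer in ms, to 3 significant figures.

138 ms

L = 4000 × 8 = 32000 bits.
Transmission delays (L/R per hop): 0.00727273, 2.2069, 0.264463 ms; sum = 2.47863 ms.
Propagation delays (d/s per hop): 10.5991, 120, 5.26667 ms; sum = 135.866 ms.
End-to-end = 138 ms.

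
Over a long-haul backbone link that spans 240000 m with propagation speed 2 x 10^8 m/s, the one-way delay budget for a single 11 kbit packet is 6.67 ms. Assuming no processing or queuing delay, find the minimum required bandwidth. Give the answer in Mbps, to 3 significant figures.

2.01 Mbps

Propagation delay = 240000 / 200000000 = 1.2 ms.
Transmission budget = 6.67 − 1.2 = 5.47 ms.
R ≥ L / t_tx = 11000 bits / 0.00547 s = 2.01 Mbps.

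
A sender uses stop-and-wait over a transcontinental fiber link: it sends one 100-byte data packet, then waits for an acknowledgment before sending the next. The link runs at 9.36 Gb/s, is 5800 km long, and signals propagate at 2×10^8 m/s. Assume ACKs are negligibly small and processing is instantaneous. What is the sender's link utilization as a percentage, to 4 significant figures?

0.0001474 %

t_tx = L/R = 800/9360000000 = 8.54701e-08 s.
t_prop = 5800000/200000000 = 0.029 s; RTT = 0.058 s.
Cycle = t_tx + RTT = 0.0580001 s.
Utilization = t_tx / cycle = 8.54701e-08/0.0580001 = 0.0001474 %.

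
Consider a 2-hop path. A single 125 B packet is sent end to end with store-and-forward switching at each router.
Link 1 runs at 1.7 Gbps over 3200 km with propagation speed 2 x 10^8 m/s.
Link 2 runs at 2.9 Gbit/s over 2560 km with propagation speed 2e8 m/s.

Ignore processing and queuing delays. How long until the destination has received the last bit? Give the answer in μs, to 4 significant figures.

28800 μs

L = 125 × 8 = 1000 bits.
Transmission delays (L/R per hop): 0.588235, 0.344828 μs; sum = 0.933063 μs.
Propagation delays (d/s per hop): 16000, 12800 μs; sum = 28800 μs.
End-to-end = 28800 μs.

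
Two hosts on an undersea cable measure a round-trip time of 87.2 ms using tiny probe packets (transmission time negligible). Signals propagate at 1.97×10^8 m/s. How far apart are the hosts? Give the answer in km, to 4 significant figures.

One-way propagation = RTT/2 = 43.6 ms.
d = s × t = 197000000 × 0.0436 = 8589 km.

8589 km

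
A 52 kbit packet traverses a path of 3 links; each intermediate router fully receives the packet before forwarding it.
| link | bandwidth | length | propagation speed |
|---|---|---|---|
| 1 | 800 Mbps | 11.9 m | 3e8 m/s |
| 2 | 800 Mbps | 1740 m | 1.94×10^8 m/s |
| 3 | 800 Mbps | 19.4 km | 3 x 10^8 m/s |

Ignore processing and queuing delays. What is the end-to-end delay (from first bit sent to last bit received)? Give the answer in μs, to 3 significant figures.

L = 52000 bits.
Transmission delay per hop = L/R = 52000/800000000 = 65 μs; 3 hops → 195 μs.
Propagation delays (d/s per hop): 0.0396667, 8.96907, 64.6667 μs; sum = 73.6754 μs.
End-to-end = 269 μs.

269 μs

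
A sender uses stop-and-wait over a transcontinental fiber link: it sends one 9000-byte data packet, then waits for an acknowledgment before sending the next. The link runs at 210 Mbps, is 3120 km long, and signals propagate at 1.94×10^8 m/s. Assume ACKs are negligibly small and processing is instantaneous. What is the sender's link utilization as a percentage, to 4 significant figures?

t_tx = L/R = 72000/210000000 = 0.000342857 s.
t_prop = 3120000/194000000 = 0.0160825 s; RTT = 0.0321649 s.
Cycle = t_tx + RTT = 0.0325078 s.
Utilization = t_tx / cycle = 0.000342857/0.0325078 = 1.055 %.

1.055 %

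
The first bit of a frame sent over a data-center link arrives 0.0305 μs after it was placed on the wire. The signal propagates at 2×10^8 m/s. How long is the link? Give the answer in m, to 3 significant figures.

d = s × t_prop = 200000000 × 3.05e-08 = 6.10 m.

6.10 m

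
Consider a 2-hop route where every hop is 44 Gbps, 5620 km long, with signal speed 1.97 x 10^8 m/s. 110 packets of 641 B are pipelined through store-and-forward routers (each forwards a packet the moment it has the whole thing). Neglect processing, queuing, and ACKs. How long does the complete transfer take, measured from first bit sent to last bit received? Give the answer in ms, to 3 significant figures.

57.1 ms

Per-hop transmission t_tx = L/R = 5128/44000000000 = 0.000116545 ms.
Per-hop propagation t_prop = 5620000/197000000 = 28.5279 ms.
Pipeline fill: first packet needs 2·t_tx to clear all hops; remaining 109 packets each add one t_tx.
Total = (2+110-1)·t_tx + 2·t_prop = 111·0.000116545 + 2·28.5279 = 57.1 ms.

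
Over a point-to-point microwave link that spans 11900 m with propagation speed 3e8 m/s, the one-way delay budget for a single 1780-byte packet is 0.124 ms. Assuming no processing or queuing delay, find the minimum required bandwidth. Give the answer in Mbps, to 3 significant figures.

L = 14240 bits.
Propagation delay = 11900 / 300000000 = 0.0396667 ms.
Transmission budget = 0.124 − 0.0396667 = 0.0843333 ms.
R ≥ L / t_tx = 14240 bits / 8.43333e-05 s = 169 Mbps.

169 Mbps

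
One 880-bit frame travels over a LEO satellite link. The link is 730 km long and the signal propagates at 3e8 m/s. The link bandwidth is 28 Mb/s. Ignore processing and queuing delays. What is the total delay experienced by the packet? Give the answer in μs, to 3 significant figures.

Transmission delay = L/R = 880 / 28000000 = 31.4286 μs.
Propagation delay = d/s = 730000 m / 300000000 m/s = 2433.33 μs.
Total = 2460 μs.

2460 μs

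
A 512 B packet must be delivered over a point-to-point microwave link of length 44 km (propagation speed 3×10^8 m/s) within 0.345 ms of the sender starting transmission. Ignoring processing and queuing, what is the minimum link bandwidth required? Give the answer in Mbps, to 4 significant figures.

20.65 Mbps

L = 4096 bits.
Propagation delay = 44000 / 300000000 = 0.146667 ms.
Transmission budget = 0.345 − 0.146667 = 0.198333 ms.
R ≥ L / t_tx = 4096 bits / 0.000198333 s = 20.65 Mbps.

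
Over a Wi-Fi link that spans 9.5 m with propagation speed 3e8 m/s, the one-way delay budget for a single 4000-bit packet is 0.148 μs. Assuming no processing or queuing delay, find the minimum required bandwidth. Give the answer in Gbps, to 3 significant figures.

34.4 Gbps

Propagation delay = 9.5 / 300000000 = 0.0316667 μs.
Transmission budget = 0.148 − 0.0316667 = 0.116333 μs.
R ≥ L / t_tx = 4000 bits / 1.16333e-07 s = 34.4 Gbps.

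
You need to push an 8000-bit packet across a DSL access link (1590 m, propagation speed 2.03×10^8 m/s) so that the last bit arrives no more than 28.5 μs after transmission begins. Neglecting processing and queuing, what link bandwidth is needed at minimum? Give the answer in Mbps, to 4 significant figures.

Propagation delay = 1590 / 2.03e+08 = 7.83251 μs.
Transmission budget = 28.5 − 7.83251 = 20.6675 μs.
R ≥ L / t_tx = 8000 bits / 2.06675e-05 s = 387.1 Mbps.

387.1 Mbps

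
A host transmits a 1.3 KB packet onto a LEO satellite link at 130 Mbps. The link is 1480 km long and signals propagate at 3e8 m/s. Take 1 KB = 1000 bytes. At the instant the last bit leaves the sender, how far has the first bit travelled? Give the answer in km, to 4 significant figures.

t_tx = L/R = 10400/130000000 = 8e-05 s.
Distance = s × t_tx = 300000000 × 8e-05 = 24.00 km.

24.00 km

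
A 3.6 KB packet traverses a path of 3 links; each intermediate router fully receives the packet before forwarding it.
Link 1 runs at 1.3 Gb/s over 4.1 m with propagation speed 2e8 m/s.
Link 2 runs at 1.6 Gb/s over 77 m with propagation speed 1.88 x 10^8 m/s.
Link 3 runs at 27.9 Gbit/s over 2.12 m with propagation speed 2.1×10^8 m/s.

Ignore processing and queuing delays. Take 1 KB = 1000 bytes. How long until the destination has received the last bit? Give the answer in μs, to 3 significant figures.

41.6 μs

L = 28800 bits.
Transmission delays (L/R per hop): 22.1538, 18, 1.03226 μs; sum = 41.1861 μs.
Propagation delays (d/s per hop): 0.0205, 0.409574, 0.0100952 μs; sum = 0.44017 μs.
End-to-end = 41.6 μs.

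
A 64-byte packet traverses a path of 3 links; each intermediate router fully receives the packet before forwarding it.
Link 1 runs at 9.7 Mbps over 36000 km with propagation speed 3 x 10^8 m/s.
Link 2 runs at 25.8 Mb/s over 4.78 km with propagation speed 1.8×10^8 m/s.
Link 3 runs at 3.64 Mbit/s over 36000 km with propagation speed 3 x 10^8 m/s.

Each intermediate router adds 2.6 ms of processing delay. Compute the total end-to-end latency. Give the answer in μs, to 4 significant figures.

245400 μs

L = 64 × 8 = 512 bits.
Transmission delays (L/R per hop): 52.7835, 19.845, 140.659 μs; sum = 213.288 μs.
Propagation delays (d/s per hop): 120000, 26.5556, 120000 μs; sum = 240027 μs.
Processing at 2 router(s): 2 × 2.6 ms = 5200 μs.
End-to-end = 245400 μs.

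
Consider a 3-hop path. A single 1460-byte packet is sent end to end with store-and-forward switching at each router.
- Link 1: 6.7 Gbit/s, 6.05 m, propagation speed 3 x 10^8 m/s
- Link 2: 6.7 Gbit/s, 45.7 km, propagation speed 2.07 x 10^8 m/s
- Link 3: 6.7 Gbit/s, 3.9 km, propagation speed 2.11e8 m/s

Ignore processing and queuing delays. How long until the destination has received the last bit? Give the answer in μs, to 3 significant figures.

245 μs

L = 1460 × 8 = 11680 bits.
Transmission delay per hop = L/R = 11680/6700000000 = 1.74328 μs; 3 hops → 5.22985 μs.
Propagation delays (d/s per hop): 0.0201667, 220.773, 18.4834 μs; sum = 239.277 μs.
End-to-end = 245 μs.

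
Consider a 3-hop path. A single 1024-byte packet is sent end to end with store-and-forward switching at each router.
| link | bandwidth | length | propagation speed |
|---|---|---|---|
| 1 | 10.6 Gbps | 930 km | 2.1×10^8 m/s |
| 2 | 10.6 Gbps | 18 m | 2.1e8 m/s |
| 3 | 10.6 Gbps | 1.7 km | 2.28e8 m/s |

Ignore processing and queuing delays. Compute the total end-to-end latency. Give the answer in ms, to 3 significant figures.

L = 1024 × 8 = 8192 bits.
Transmission delay per hop = L/R = 8192/10600000000 = 0.00077283 ms; 3 hops → 0.00231849 ms.
Propagation delays (d/s per hop): 4.42857, 8.57143e-05, 0.00745614 ms; sum = 4.43611 ms.
End-to-end = 4.44 ms.

4.44 ms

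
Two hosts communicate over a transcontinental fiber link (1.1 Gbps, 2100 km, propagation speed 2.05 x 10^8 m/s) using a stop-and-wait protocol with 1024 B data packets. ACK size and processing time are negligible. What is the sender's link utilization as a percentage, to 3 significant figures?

t_tx = L/R = 8192/1100000000 = 7.44727e-06 s.
t_prop = 2100000/2.05e+08 = 0.0102439 s; RTT = 0.0204878 s.
Cycle = t_tx + RTT = 0.0204953 s.
Utilization = t_tx / cycle = 7.44727e-06/0.0204953 = 0.0363 %.

0.0363 %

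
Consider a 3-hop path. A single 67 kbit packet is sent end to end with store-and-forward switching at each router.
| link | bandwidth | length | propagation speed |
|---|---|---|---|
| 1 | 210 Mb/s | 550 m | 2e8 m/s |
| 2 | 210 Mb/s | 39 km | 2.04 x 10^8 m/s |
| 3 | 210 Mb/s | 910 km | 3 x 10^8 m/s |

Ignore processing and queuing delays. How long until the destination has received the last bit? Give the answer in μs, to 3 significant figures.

4180 μs

L = 67000 bits.
Transmission delay per hop = L/R = 67000/210000000 = 319.048 μs; 3 hops → 957.143 μs.
Propagation delays (d/s per hop): 2.75, 191.176, 3033.33 μs; sum = 3227.26 μs.
End-to-end = 4180 μs.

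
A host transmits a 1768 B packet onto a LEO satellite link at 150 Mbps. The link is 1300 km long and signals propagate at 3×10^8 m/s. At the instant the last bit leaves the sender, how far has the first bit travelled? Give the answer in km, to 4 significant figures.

28.29 km

t_tx = L/R = 14144/150000000 = 9.42933e-05 s.
Distance = s × t_tx = 300000000 × 9.42933e-05 = 28.29 km.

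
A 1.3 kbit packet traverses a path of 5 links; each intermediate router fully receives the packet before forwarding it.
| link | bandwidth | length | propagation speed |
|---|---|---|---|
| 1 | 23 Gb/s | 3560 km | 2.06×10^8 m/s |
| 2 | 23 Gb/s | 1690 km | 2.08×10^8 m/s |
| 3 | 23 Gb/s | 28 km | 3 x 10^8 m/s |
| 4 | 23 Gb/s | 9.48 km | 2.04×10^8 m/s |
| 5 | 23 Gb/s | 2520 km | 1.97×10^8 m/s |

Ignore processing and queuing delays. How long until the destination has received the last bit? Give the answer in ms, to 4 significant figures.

38.34 ms

L = 1300 bits.
Transmission delay per hop = L/R = 1300/23000000000 = 5.65217e-05 ms; 5 hops → 0.000282609 ms.
Propagation delays (d/s per hop): 17.2816, 8.125, 0.0933333, 0.0464706, 12.7919 ms; sum = 38.3382 ms.
End-to-end = 38.34 ms.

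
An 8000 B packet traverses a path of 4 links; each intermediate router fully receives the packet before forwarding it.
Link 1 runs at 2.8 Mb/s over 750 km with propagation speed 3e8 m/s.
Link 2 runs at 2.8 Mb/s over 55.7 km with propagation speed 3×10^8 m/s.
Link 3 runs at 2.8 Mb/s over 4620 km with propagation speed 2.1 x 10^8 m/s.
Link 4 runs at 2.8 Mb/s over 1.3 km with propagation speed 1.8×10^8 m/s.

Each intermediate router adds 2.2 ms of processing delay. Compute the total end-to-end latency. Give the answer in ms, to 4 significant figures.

L = 8000 × 8 = 64000 bits.
Transmission delay per hop = L/R = 64000/2800000 = 22.8571 ms; 4 hops → 91.4286 ms.
Propagation delays (d/s per hop): 2.5, 0.185667, 22, 0.00722222 ms; sum = 24.6929 ms.
Processing at 3 router(s): 3 × 2.2 ms = 6.6 ms.
End-to-end = 122.7 ms.

122.7 ms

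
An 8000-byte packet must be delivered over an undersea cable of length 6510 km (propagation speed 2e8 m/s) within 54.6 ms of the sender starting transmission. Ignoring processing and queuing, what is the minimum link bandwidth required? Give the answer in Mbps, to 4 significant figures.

L = 64000 bits.
Propagation delay = 6510000 / 200000000 = 32.55 ms.
Transmission budget = 54.6 − 32.55 = 22.05 ms.
R ≥ L / t_tx = 64000 bits / 0.02205 s = 2.902 Mbps.

2.902 Mbps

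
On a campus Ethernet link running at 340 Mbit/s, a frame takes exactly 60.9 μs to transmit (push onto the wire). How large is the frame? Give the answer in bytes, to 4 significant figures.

L = R × t_tx = 340000000 b/s × 6.09e-05 s = 20706 bits.
In bytes: 20706 / 8 = 2588 bytes.

2588 bytes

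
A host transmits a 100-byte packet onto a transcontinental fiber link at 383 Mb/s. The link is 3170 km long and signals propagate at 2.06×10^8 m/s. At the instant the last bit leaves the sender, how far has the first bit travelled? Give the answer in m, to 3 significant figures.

430 m

t_tx = L/R = 800/383000000 = 2.08877e-06 s.
Distance = s × t_tx = 206000000 × 2.08877e-06 = 430 m.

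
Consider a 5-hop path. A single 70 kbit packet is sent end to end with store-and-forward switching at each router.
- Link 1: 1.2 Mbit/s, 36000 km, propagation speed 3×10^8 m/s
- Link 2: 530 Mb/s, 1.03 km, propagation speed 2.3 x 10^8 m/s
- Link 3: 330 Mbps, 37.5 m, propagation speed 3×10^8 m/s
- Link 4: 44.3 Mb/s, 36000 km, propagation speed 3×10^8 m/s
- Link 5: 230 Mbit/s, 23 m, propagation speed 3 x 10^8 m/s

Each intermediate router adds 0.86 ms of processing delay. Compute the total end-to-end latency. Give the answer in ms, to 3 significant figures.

304 ms

L = 70000 bits.
Transmission delays (L/R per hop): 58.3333, 0.132075, 0.212121, 1.58014, 0.304348 ms; sum = 60.562 ms.
Propagation delays (d/s per hop): 120, 0.00447826, 0.000125, 120, 7.66667e-05 ms; sum = 240.005 ms.
Processing at 4 router(s): 4 × 0.86 ms = 3.44 ms.
End-to-end = 304 ms.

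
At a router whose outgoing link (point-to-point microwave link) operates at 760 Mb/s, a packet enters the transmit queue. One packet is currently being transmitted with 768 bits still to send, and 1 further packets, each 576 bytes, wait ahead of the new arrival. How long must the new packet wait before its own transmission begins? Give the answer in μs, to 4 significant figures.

7.074 μs

Each queued packet: L/R = 4608/760000000 = 6.06316 μs.
1 queued → 6.06316 μs.
Plus remaining 768 bits of current packet: 1.01053 μs.
Queuing delay = 7.074 μs.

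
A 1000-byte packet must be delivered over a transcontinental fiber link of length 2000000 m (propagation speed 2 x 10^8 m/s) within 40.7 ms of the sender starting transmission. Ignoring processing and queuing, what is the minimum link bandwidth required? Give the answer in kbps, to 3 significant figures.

261 kbps

L = 8000 bits.
Propagation delay = 2000000 / 200000000 = 10 ms.
Transmission budget = 40.7 − 10 = 30.7 ms.
R ≥ L / t_tx = 8000 bits / 0.0307 s = 261 kbps.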